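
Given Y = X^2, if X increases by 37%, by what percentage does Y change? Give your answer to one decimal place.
87.7%

For Y = X^2:
If X → X(1 + 0.37)
Then Y → Y · (1 + 0.37)^2
     = Y · 1.8769

Percentage change = ((1 + 0.37)^2 − 1) × 100% ≈ 87.7%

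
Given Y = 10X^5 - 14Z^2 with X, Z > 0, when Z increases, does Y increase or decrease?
Y decreases

Taking the partial derivative:
∂Y/∂Z = -28Z

∂Y/∂Z = -28Z < 0 (assuming positive values)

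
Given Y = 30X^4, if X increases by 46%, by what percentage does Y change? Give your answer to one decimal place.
354.4%

For Y = 30X^4:
If X → X(1 + 0.46)
Then Y → Y · (1 + 0.46)^4
     ≈ Y · 4.5437

Percentage change = ((1 + 0.46)^4 − 1) × 100% ≈ 354.4%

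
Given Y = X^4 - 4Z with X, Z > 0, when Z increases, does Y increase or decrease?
Y decreases

Taking the partial derivative:
∂Y/∂Z = -4

∂Y/∂Z = -4 < 0 (assuming positive values)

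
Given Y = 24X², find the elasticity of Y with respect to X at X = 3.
Elasticity = 2

Elasticity = (dY/dX) · (X/Y)

dY/dX = 48·X
At X = 3: dY/dX = 144, Y = 216

Elasticity = 144 · (3 / 216) = 2

Interpretation: for a small percentage change in X, the percentage change in Y is approximately 2.00 times as large.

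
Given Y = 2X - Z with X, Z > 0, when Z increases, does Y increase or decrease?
Y decreases

Taking the partial derivative:
∂Y/∂Z = -1

∂Y/∂Z = -1 < 0 (assuming positive values)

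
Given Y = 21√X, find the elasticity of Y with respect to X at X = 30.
Elasticity = 1/2

Elasticity = (dY/dX) · (X/Y)

dY/dX = 21/(2·√X)
At X = 30: dY/dX = 7·√30/20, Y = 21·√30

Elasticity = (7·√30/20) · (30 / (21·√30)) = 1/2

Interpretation: for a small percentage change in X, the percentage change in Y is approximately 0.50 times as large.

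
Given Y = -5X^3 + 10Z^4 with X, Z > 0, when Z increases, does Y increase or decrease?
Y increases

Taking the partial derivative:
∂Y/∂Z = 40Z^3

∂Y/∂Z = 40Z^3 > 0 (assuming positive values)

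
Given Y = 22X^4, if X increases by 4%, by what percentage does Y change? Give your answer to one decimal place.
17.0%

For Y = 22X^4:
If X → X(1 + 0.04)
Then Y → Y · (1 + 0.04)^4
     ≈ Y · 1.1699

Percentage change = ((1 + 0.04)^4 − 1) × 100% ≈ 17.0%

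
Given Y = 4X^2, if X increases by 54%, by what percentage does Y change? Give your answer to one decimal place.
137.2%

For Y = 4X^2:
If X → X(1 + 0.54)
Then Y → Y · (1 + 0.54)^2
     = Y · 2.3716

Percentage change = ((1 + 0.54)^2 − 1) × 100% ≈ 137.2%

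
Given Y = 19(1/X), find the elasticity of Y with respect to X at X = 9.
Elasticity = -1

Elasticity = (dY/dX) · (X/Y)

dY/dX = -19/X²
At X = 9: dY/dX = -19/81, Y = 19/9

Elasticity = (-19/81) · (9 / (19/9)) = -1

Interpretation: for a small percentage change in X, the percentage change in Y is approximately -1.00 times as large.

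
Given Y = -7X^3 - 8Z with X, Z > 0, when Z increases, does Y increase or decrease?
Y decreases

Taking the partial derivative:
∂Y/∂Z = -8

∂Y/∂Z = -8 < 0 (assuming positive values)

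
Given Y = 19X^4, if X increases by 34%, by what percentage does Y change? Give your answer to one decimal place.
222.4%

For Y = 19X^4:
If X → X(1 + 0.34)
Then Y → Y · (1 + 0.34)^4
     ≈ Y · 3.2242

Percentage change = ((1 + 0.34)^4 − 1) × 100% ≈ 222.4%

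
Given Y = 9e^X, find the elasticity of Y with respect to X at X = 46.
Elasticity = 46

Elasticity = (dY/dX) · (X/Y)

dY/dX = 9·e^X
At X = 46: dY/dX = 9·e^46, Y = 9·e^46

Elasticity = (9·e^46) · (46 / (9·e^46)) = 46

Interpretation: for a small percentage change in X, the percentage change in Y is approximately 46.00 times as large.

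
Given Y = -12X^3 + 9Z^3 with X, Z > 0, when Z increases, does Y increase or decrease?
Y increases

Taking the partial derivative:
∂Y/∂Z = 27Z^2

∂Y/∂Z = 27Z^2 > 0 (assuming positive values)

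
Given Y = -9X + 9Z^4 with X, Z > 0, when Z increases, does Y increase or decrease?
Y increases

Taking the partial derivative:
∂Y/∂Z = 36Z^3

∂Y/∂Z = 36Z^3 > 0 (assuming positive values)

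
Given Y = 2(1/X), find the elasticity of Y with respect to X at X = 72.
Elasticity = -1

Elasticity = (dY/dX) · (X/Y)

dY/dX = -2/X²
At X = 72: dY/dX = -1/2592, Y = 1/36

Elasticity = (-1/2592) · (72 / (1/36)) = -1

Interpretation: for a small percentage change in X, the percentage change in Y is approximately -1.00 times as large.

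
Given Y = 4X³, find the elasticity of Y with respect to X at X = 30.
Elasticity = 3

Elasticity = (dY/dX) · (X/Y)

dY/dX = 12·X²
At X = 30: dY/dX = 10800, Y = 108000

Elasticity = 10800 · (30 / 108000) = 3

Interpretation: for a small percentage change in X, the percentage change in Y is approximately 3.00 times as large.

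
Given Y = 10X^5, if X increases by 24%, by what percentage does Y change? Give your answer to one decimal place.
193.2%

For Y = 10X^5:
If X → X(1 + 0.24)
Then Y → Y · (1 + 0.24)^5
     ≈ Y · 2.9316

Percentage change = ((1 + 0.24)^5 − 1) × 100% ≈ 193.2%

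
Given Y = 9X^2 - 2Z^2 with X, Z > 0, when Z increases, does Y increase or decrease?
Y decreases

Taking the partial derivative:
∂Y/∂Z = -4Z

∂Y/∂Z = -4Z < 0 (assuming positive values)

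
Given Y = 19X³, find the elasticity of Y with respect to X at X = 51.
Elasticity = 3

Elasticity = (dY/dX) · (X/Y)

dY/dX = 57·X²
At X = 51: dY/dX = 148257, Y = 2520369

Elasticity = 148257 · (51 / 2520369) = 3

Interpretation: for a small percentage change in X, the percentage change in Y is approximately 3.00 times as large.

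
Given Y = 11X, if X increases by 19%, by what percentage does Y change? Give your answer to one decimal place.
19.0%

For Y = 11X:
If X → X(1 + 0.19)
Then Y → Y · (1 + 0.19)^1
     = Y · 1.1900

Percentage change = ((1 + 0.19)^1 − 1) × 100% = 19.0%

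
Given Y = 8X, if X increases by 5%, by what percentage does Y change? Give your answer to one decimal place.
5.0%

For Y = 8X:
If X → X(1 + 0.05)
Then Y → Y · (1 + 0.05)^1
     = Y · 1.0500

Percentage change = ((1 + 0.05)^1 − 1) × 100% = 5.0%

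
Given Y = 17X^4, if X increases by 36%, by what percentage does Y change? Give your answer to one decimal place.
242.1%

For Y = 17X^4:
If X → X(1 + 0.36)
Then Y → Y · (1 + 0.36)^4
     ≈ Y · 3.4210

Percentage change = ((1 + 0.36)^4 − 1) × 100% ≈ 242.1%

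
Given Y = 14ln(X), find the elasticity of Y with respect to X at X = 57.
Elasticity = 1/ln(57) ≈ 0.2473

Elasticity = (dY/dX) · (X/Y)

dY/dX = 14/X
At X = 57: dY/dX = 14/57, Y = 14·ln(57)

Elasticity = (14/57) · (57 / (14·ln(57))) = 1/ln(57) ≈ 0.2473

Interpretation: for a small percentage change in X, the percentage change in Y is approximately 0.25 times as large.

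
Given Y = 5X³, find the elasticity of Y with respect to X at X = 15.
Elasticity = 3

Elasticity = (dY/dX) · (X/Y)

dY/dX = 15·X²
At X = 15: dY/dX = 3375, Y = 16875

Elasticity = 3375 · (15 / 16875) = 3

Interpretation: for a small percentage change in X, the percentage change in Y is approximately 3.00 times as large.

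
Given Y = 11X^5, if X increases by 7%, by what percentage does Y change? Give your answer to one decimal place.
40.3%

For Y = 11X^5:
If X → X(1 + 0.07)
Then Y → Y · (1 + 0.07)^5
     ≈ Y · 1.4026

Percentage change = ((1 + 0.07)^5 − 1) × 100% ≈ 40.3%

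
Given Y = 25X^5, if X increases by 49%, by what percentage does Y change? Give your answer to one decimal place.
634.4%

For Y = 25X^5:
If X → X(1 + 0.49)
Then Y → Y · (1 + 0.49)^5
     ≈ Y · 7.3440

Percentage change = ((1 + 0.49)^5 − 1) × 100% ≈ 634.4%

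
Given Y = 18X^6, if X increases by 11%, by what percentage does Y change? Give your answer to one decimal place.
87.0%

For Y = 18X^6:
If X → X(1 + 0.11)
Then Y → Y · (1 + 0.11)^6
     ≈ Y · 1.8704

Percentage change = ((1 + 0.11)^6 − 1) × 100% ≈ 87.0%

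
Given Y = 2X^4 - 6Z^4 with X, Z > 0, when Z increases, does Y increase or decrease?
Y decreases

Taking the partial derivative:
∂Y/∂Z = -24Z^3

∂Y/∂Z = -24Z^3 < 0 (assuming positive values)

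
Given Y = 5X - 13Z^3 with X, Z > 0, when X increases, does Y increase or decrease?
Y increases

Taking the partial derivative:
∂Y/∂X = 5

∂Y/∂X = 5 > 0 (assuming positive values)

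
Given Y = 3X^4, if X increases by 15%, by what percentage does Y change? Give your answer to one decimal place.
74.9%

For Y = 3X^4:
If X → X(1 + 0.15)
Then Y → Y · (1 + 0.15)^4
     ≈ Y · 1.7490

Percentage change = ((1 + 0.15)^4 − 1) × 100% ≈ 74.9%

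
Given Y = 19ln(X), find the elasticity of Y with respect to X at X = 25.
Elasticity = 1/ln(25) ≈ 0.3107

Elasticity = (dY/dX) · (X/Y)

dY/dX = 19/X
At X = 25: dY/dX = 19/25, Y = 19·ln(25)

Elasticity = (19/25) · (25 / (19·ln(25))) = 1/ln(25) ≈ 0.3107

Interpretation: for a small percentage change in X, the percentage change in Y is approximately 0.31 times as large.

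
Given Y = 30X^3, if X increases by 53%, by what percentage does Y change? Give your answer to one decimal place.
258.2%

For Y = 30X^3:
If X → X(1 + 0.53)
Then Y → Y · (1 + 0.53)^3
     ≈ Y · 3.5816

Percentage change = ((1 + 0.53)^3 − 1) × 100% ≈ 258.2%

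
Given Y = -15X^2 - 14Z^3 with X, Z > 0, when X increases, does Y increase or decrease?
Y decreases

Taking the partial derivative:
∂Y/∂X = -30X

∂Y/∂X = -30X < 0 (assuming positive values)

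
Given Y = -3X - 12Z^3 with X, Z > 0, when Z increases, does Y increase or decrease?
Y decreases

Taking the partial derivative:
∂Y/∂Z = -36Z^2

∂Y/∂Z = -36Z^2 < 0 (assuming positive values)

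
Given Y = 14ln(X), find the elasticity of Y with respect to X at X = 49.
Elasticity = 1/ln(49) ≈ 0.2569

Elasticity = (dY/dX) · (X/Y)

dY/dX = 14/X
At X = 49: dY/dX = 2/7, Y = 14·ln(49)

Elasticity = (2/7) · (49 / (14·ln(49))) = 1/ln(49) ≈ 0.2569

Interpretation: for a small percentage change in X, the percentage change in Y is approximately 0.26 times as large.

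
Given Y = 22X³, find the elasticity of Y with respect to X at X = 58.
Elasticity = 3

Elasticity = (dY/dX) · (X/Y)

dY/dX = 66·X²
At X = 58: dY/dX = 222024, Y = 4292464

Elasticity = 222024 · (58 / 4292464) = 3

Interpretation: for a small percentage change in X, the percentage change in Y is approximately 3.00 times as large.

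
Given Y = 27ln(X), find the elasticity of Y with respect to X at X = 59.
Elasticity = 1/ln(59) ≈ 0.2452

Elasticity = (dY/dX) · (X/Y)

dY/dX = 27/X
At X = 59: dY/dX = 27/59, Y = 27·ln(59)

Elasticity = (27/59) · (59 / (27·ln(59))) = 1/ln(59) ≈ 0.2452

Interpretation: for a small percentage change in X, the percentage change in Y is approximately 0.25 times as large.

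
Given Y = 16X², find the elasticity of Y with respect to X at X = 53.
Elasticity = 2

Elasticity = (dY/dX) · (X/Y)

dY/dX = 32·X
At X = 53: dY/dX = 1696, Y = 44944

Elasticity = 1696 · (53 / 44944) = 2

Interpretation: for a small percentage change in X, the percentage change in Y is approximately 2.00 times as large.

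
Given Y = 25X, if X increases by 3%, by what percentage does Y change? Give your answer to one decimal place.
3.0%

For Y = 25X:
If X → X(1 + 0.03)
Then Y → Y · (1 + 0.03)^1
     = Y · 1.0300

Percentage change = ((1 + 0.03)^1 − 1) × 100% = 3.0%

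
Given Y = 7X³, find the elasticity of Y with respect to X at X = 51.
Elasticity = 3

Elasticity = (dY/dX) · (X/Y)

dY/dX = 21·X²
At X = 51: dY/dX = 54621, Y = 928557

Elasticity = 54621 · (51 / 928557) = 3

Interpretation: for a small percentage change in X, the percentage change in Y is approximately 3.00 times as large.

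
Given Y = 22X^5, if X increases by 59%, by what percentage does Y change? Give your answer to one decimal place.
916.2%

For Y = 22X^5:
If X → X(1 + 0.59)
Then Y → Y · (1 + 0.59)^5
     ≈ Y · 10.1622

Percentage change = ((1 + 0.59)^5 − 1) × 100% ≈ 916.2%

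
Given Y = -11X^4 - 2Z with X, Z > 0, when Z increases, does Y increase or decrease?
Y decreases

Taking the partial derivative:
∂Y/∂Z = -2

∂Y/∂Z = -2 < 0 (assuming positive values)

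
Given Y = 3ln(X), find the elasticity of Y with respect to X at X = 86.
Elasticity = 1/ln(86) ≈ 0.2245

Elasticity = (dY/dX) · (X/Y)

dY/dX = 3/X
At X = 86: dY/dX = 3/86, Y = 3·ln(86)

Elasticity = (3/86) · (86 / (3·ln(86))) = 1/ln(86) ≈ 0.2245

Interpretation: for a small percentage change in X, the percentage change in Y is approximately 0.22 times as large.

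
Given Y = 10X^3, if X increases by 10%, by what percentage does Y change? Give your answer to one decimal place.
33.1%

For Y = 10X^3:
If X → X(1 + 0.1)
Then Y → Y · (1 + 0.1)^3
     = Y · 1.3310

Percentage change = ((1 + 0.1)^3 − 1) × 100% = 33.1%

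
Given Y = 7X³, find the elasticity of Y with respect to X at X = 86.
Elasticity = 3

Elasticity = (dY/dX) · (X/Y)

dY/dX = 21·X²
At X = 86: dY/dX = 155316, Y = 4452392

Elasticity = 155316 · (86 / 4452392) = 3

Interpretation: for a small percentage change in X, the percentage change in Y is approximately 3.00 times as large.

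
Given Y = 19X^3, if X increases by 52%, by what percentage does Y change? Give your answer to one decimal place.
251.2%

For Y = 19X^3:
If X → X(1 + 0.52)
Then Y → Y · (1 + 0.52)^3
     ≈ Y · 3.5118

Percentage change = ((1 + 0.52)^3 − 1) × 100% ≈ 251.2%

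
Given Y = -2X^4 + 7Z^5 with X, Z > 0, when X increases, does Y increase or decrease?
Y decreases

Taking the partial derivative:
∂Y/∂X = -8X^3

∂Y/∂X = -8X^3 < 0 (assuming positive values)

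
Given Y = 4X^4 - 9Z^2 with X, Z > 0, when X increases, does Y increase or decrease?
Y increases

Taking the partial derivative:
∂Y/∂X = 16X^3

∂Y/∂X = 16X^3 > 0 (assuming positive values)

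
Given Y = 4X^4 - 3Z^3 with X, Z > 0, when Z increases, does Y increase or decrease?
Y decreases

Taking the partial derivative:
∂Y/∂Z = -9Z^2

∂Y/∂Z = -9Z^2 < 0 (assuming positive values)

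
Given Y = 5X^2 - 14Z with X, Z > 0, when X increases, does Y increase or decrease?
Y increases

Taking the partial derivative:
∂Y/∂X = 10X

∂Y/∂X = 10X > 0 (assuming positive values)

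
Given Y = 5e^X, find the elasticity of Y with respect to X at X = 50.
Elasticity = 50

Elasticity = (dY/dX) · (X/Y)

dY/dX = 5·e^X
At X = 50: dY/dX = 5·e^50, Y = 5·e^50

Elasticity = (5·e^50) · (50 / (5·e^50)) = 50

Interpretation: for a small percentage change in X, the percentage change in Y is approximately 50.00 times as large.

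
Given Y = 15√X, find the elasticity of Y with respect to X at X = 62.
Elasticity = 1/2

Elasticity = (dY/dX) · (X/Y)

dY/dX = 15/(2·√X)
At X = 62: dY/dX = 15·√62/124, Y = 15·√62

Elasticity = (15·√62/124) · (62 / (15·√62)) = 1/2

Interpretation: for a small percentage change in X, the percentage change in Y is approximately 0.50 times as large.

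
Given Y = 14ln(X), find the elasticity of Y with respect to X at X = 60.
Elasticity = 1/ln(60) ≈ 0.2442

Elasticity = (dY/dX) · (X/Y)

dY/dX = 14/X
At X = 60: dY/dX = 7/30, Y = 14·ln(60)

Elasticity = (7/30) · (60 / (14·ln(60))) = 1/ln(60) ≈ 0.2442

Interpretation: for a small percentage change in X, the percentage change in Y is approximately 0.24 times as large.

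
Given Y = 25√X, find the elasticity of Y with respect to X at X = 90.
Elasticity = 1/2

Elasticity = (dY/dX) · (X/Y)

dY/dX = 25/(2·√X)
At X = 90: dY/dX = 5·√10/12, Y = 75·√10

Elasticity = (5·√10/12) · (90 / (75·√10)) = 1/2

Interpretation: for a small percentage change in X, the percentage change in Y is approximately 0.50 times as large.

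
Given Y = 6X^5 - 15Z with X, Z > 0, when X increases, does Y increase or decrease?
Y increases

Taking the partial derivative:
∂Y/∂X = 30X^4

∂Y/∂X = 30X^4 > 0 (assuming positive values)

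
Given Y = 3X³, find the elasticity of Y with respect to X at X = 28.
Elasticity = 3

Elasticity = (dY/dX) · (X/Y)

dY/dX = 9·X²
At X = 28: dY/dX = 7056, Y = 65856

Elasticity = 7056 · (28 / 65856) = 3

Interpretation: for a small percentage change in X, the percentage change in Y is approximately 3.00 times as large.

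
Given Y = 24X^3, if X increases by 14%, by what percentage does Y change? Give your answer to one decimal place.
48.2%

For Y = 24X^3:
If X → X(1 + 0.14)
Then Y → Y · (1 + 0.14)^3
     ≈ Y · 1.4815

Percentage change = ((1 + 0.14)^3 − 1) × 100% ≈ 48.2%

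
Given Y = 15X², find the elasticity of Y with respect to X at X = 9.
Elasticity = 2

Elasticity = (dY/dX) · (X/Y)

dY/dX = 30·X
At X = 9: dY/dX = 270, Y = 1215

Elasticity = 270 · (9 / 1215) = 2

Interpretation: for a small percentage change in X, the percentage change in Y is approximately 2.00 times as large.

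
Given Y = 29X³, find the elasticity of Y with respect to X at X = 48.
Elasticity = 3

Elasticity = (dY/dX) · (X/Y)

dY/dX = 87·X²
At X = 48: dY/dX = 200448, Y = 3207168

Elasticity = 200448 · (48 / 3207168) = 3

Interpretation: for a small percentage change in X, the percentage change in Y is approximately 3.00 times as large.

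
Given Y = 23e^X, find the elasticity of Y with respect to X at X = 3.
Elasticity = 3

Elasticity = (dY/dX) · (X/Y)

dY/dX = 23·e^X
At X = 3: dY/dX = 23·e^3, Y = 23·e^3

Elasticity = (23·e^3) · (3 / (23·e^3)) = 3

Interpretation: for a small percentage change in X, the percentage change in Y is approximately 3.00 times as large.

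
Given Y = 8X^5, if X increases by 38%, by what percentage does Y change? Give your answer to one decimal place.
400.5%

For Y = 8X^5:
If X → X(1 + 0.38)
Then Y → Y · (1 + 0.38)^5
     ≈ Y · 5.0049

Percentage change = ((1 + 0.38)^5 − 1) × 100% ≈ 400.5%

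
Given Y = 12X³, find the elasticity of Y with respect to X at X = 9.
Elasticity = 3

Elasticity = (dY/dX) · (X/Y)

dY/dX = 36·X²
At X = 9: dY/dX = 2916, Y = 8748

Elasticity = 2916 · (9 / 8748) = 3

Interpretation: for a small percentage change in X, the percentage change in Y is approximately 3.00 times as large.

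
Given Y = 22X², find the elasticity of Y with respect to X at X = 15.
Elasticity = 2

Elasticity = (dY/dX) · (X/Y)

dY/dX = 44·X
At X = 15: dY/dX = 660, Y = 4950

Elasticity = 660 · (15 / 4950) = 2

Interpretation: for a small percentage change in X, the percentage change in Y is approximately 2.00 times as large.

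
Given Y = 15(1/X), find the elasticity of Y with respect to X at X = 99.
Elasticity = -1

Elasticity = (dY/dX) · (X/Y)

dY/dX = -15/X²
At X = 99: dY/dX = -5/3267, Y = 5/33

Elasticity = (-5/3267) · (99 / (5/33)) = -1

Interpretation: for a small percentage change in X, the percentage change in Y is approximately -1.00 times as large.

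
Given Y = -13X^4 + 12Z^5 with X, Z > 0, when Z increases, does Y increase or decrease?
Y increases

Taking the partial derivative:
∂Y/∂Z = 60Z^4

∂Y/∂Z = 60Z^4 > 0 (assuming positive values)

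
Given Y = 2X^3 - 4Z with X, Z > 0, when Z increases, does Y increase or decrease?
Y decreases

Taking the partial derivative:
∂Y/∂Z = -4

∂Y/∂Z = -4 < 0 (assuming positive values)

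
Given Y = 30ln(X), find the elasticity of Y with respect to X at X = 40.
Elasticity = 1/ln(40) ≈ 0.2711

Elasticity = (dY/dX) · (X/Y)

dY/dX = 30/X
At X = 40: dY/dX = 3/4, Y = 30·ln(40)

Elasticity = (3/4) · (40 / (30·ln(40))) = 1/ln(40) ≈ 0.2711

Interpretation: for a small percentage change in X, the percentage change in Y is approximately 0.27 times as large.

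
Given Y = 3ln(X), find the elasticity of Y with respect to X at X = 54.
Elasticity = 1/ln(54) ≈ 0.2507

Elasticity = (dY/dX) · (X/Y)

dY/dX = 3/X
At X = 54: dY/dX = 1/18, Y = 3·ln(54)

Elasticity = (1/18) · (54 / (3·ln(54))) = 1/ln(54) ≈ 0.2507

Interpretation: for a small percentage change in X, the percentage change in Y is approximately 0.25 times as large.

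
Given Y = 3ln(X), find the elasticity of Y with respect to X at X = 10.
Elasticity = 1/ln(10) ≈ 0.4343

Elasticity = (dY/dX) · (X/Y)

dY/dX = 3/X
At X = 10: dY/dX = 3/10, Y = 3·ln(10)

Elasticity = (3/10) · (10 / (3·ln(10))) = 1/ln(10) ≈ 0.4343

Interpretation: for a small percentage change in X, the percentage change in Y is approximately 0.43 times as large.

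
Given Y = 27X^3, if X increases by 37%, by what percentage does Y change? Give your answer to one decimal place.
157.1%

For Y = 27X^3:
If X → X(1 + 0.37)
Then Y → Y · (1 + 0.37)^3
     ≈ Y · 2.5714

Percentage change = ((1 + 0.37)^3 − 1) × 100% ≈ 157.1%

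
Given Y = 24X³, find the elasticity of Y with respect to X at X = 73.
Elasticity = 3

Elasticity = (dY/dX) · (X/Y)

dY/dX = 72·X²
At X = 73: dY/dX = 383688, Y = 9336408

Elasticity = 383688 · (73 / 9336408) = 3

Interpretation: for a small percentage change in X, the percentage change in Y is approximately 3.00 times as large.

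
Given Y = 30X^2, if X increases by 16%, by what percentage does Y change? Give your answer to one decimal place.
34.6%

For Y = 30X^2:
If X → X(1 + 0.16)
Then Y → Y · (1 + 0.16)^2
     = Y · 1.3456

Percentage change = ((1 + 0.16)^2 − 1) × 100% ≈ 34.6%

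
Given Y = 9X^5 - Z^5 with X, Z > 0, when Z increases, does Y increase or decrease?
Y decreases

Taking the partial derivative:
∂Y/∂Z = -5Z^4

∂Y/∂Z = -5Z^4 < 0 (assuming positive values)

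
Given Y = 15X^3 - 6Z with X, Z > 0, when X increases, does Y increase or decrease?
Y increases

Taking the partial derivative:
∂Y/∂X = 45X^2

∂Y/∂X = 45X^2 > 0 (assuming positive values)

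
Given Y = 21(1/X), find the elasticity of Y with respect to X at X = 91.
Elasticity = -1

Elasticity = (dY/dX) · (X/Y)

dY/dX = -21/X²
At X = 91: dY/dX = -3/1183, Y = 3/13

Elasticity = (-3/1183) · (91 / (3/13)) = -1

Interpretation: for a small percentage change in X, the percentage change in Y is approximately -1.00 times as large.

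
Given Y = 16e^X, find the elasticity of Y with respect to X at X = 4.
Elasticity = 4

Elasticity = (dY/dX) · (X/Y)

dY/dX = 16·e^X
At X = 4: dY/dX = 16·e^4, Y = 16·e^4

Elasticity = (16·e^4) · (4 / (16·e^4)) = 4

Interpretation: for a small percentage change in X, the percentage change in Y is approximately 4.00 times as large.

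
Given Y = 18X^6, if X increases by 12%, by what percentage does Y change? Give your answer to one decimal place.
97.4%

For Y = 18X^6:
If X → X(1 + 0.12)
Then Y → Y · (1 + 0.12)^6
     ≈ Y · 1.9738

Percentage change = ((1 + 0.12)^6 − 1) × 100% ≈ 97.4%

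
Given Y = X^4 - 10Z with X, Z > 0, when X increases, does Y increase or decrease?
Y increases

Taking the partial derivative:
∂Y/∂X = 4X^3

∂Y/∂X = 4X^3 > 0 (assuming positive values)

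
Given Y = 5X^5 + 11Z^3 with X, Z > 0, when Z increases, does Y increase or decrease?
Y increases

Taking the partial derivative:
∂Y/∂Z = 33Z^2

∂Y/∂Z = 33Z^2 > 0 (assuming positive values)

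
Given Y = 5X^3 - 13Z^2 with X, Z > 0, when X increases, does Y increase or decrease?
Y increases

Taking the partial derivative:
∂Y/∂X = 15X^2

∂Y/∂X = 15X^2 > 0 (assuming positive values)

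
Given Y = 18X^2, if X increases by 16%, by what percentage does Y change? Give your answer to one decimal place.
34.6%

For Y = 18X^2:
If X → X(1 + 0.16)
Then Y → Y · (1 + 0.16)^2
     = Y · 1.3456

Percentage change = ((1 + 0.16)^2 − 1) × 100% ≈ 34.6%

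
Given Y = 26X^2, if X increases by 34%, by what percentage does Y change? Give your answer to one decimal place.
79.6%

For Y = 26X^2:
If X → X(1 + 0.34)
Then Y → Y · (1 + 0.34)^2
     = Y · 1.7956

Percentage change = ((1 + 0.34)^2 − 1) × 100% ≈ 79.6%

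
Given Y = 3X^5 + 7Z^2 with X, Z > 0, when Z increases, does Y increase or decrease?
Y increases

Taking the partial derivative:
∂Y/∂Z = 14Z

∂Y/∂Z = 14Z > 0 (assuming positive values)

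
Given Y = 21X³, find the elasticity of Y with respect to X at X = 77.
Elasticity = 3

Elasticity = (dY/dX) · (X/Y)

dY/dX = 63·X²
At X = 77: dY/dX = 373527, Y = 9587193

Elasticity = 373527 · (77 / 9587193) = 3

Interpretation: for a small percentage change in X, the percentage change in Y is approximately 3.00 times as large.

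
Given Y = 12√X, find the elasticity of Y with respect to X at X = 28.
Elasticity = 1/2

Elasticity = (dY/dX) · (X/Y)

dY/dX = 6/√X
At X = 28: dY/dX = 3·√7/7, Y = 24·√7

Elasticity = (3·√7/7) · (28 / (24·√7)) = 1/2

Interpretation: for a small percentage change in X, the percentage change in Y is approximately 0.50 times as large.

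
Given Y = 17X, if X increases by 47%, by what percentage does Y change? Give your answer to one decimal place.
47.0%

For Y = 17X:
If X → X(1 + 0.47)
Then Y → Y · (1 + 0.47)^1
     = Y · 1.4700

Percentage change = ((1 + 0.47)^1 − 1) × 100% = 47.0%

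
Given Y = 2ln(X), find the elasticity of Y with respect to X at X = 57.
Elasticity = 1/ln(57) ≈ 0.2473

Elasticity = (dY/dX) · (X/Y)

dY/dX = 2/X
At X = 57: dY/dX = 2/57, Y = 2·ln(57)

Elasticity = (2/57) · (57 / (2·ln(57))) = 1/ln(57) ≈ 0.2473

Interpretation: for a small percentage change in X, the percentage change in Y is approximately 0.25 times as large.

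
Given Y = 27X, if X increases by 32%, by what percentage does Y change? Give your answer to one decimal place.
32.0%

For Y = 27X:
If X → X(1 + 0.32)
Then Y → Y · (1 + 0.32)^1
     = Y · 1.3200

Percentage change = ((1 + 0.32)^1 − 1) × 100% = 32.0%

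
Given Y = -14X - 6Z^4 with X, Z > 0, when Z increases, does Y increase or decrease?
Y decreases

Taking the partial derivative:
∂Y/∂Z = -24Z^3

∂Y/∂Z = -24Z^3 < 0 (assuming positive values)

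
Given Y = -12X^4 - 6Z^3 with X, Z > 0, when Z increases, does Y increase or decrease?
Y decreases

Taking the partial derivative:
∂Y/∂Z = -18Z^2

∂Y/∂Z = -18Z^2 < 0 (assuming positive values)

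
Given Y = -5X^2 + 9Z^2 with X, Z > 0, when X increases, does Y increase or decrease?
Y decreases

Taking the partial derivative:
∂Y/∂X = -10X

∂Y/∂X = -10X < 0 (assuming positive values)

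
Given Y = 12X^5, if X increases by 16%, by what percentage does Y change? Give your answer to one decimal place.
110.0%

For Y = 12X^5:
If X → X(1 + 0.16)
Then Y → Y · (1 + 0.16)^5
     ≈ Y · 2.1003

Percentage change = ((1 + 0.16)^5 − 1) × 100% ≈ 110.0%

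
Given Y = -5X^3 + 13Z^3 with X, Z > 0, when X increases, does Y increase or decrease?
Y decreases

Taking the partial derivative:
∂Y/∂X = -15X^2

∂Y/∂X = -15X^2 < 0 (assuming positive values)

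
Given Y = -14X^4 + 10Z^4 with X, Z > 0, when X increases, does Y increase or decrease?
Y decreases

Taking the partial derivative:
∂Y/∂X = -56X^3

∂Y/∂X = -56X^3 < 0 (assuming positive values)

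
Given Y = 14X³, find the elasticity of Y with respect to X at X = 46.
Elasticity = 3

Elasticity = (dY/dX) · (X/Y)

dY/dX = 42·X²
At X = 46: dY/dX = 88872, Y = 1362704

Elasticity = 88872 · (46 / 1362704) = 3

Interpretation: for a small percentage change in X, the percentage change in Y is approximately 3.00 times as large.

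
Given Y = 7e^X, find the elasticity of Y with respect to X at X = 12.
Elasticity = 12

Elasticity = (dY/dX) · (X/Y)

dY/dX = 7·e^X
At X = 12: dY/dX = 7·e^12, Y = 7·e^12

Elasticity = (7·e^12) · (12 / (7·e^12)) = 12

Interpretation: for a small percentage change in X, the percentage change in Y is approximately 12.00 times as large.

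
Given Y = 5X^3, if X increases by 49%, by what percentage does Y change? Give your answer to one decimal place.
230.8%

For Y = 5X^3:
If X → X(1 + 0.49)
Then Y → Y · (1 + 0.49)^3
     ≈ Y · 3.3079

Percentage change = ((1 + 0.49)^3 − 1) × 100% ≈ 230.8%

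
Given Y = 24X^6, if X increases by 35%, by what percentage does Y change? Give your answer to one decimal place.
505.3%

For Y = 24X^6:
If X → X(1 + 0.35)
Then Y → Y · (1 + 0.35)^6
     ≈ Y · 6.0534

Percentage change = ((1 + 0.35)^6 − 1) × 100% ≈ 505.3%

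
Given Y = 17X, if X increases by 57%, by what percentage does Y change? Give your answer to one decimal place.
57.0%

For Y = 17X:
If X → X(1 + 0.57)
Then Y → Y · (1 + 0.57)^1
     = Y · 1.5700

Percentage change = ((1 + 0.57)^1 − 1) × 100% = 57.0%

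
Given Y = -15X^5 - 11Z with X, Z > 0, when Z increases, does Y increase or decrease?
Y decreases

Taking the partial derivative:
∂Y/∂Z = -11

∂Y/∂Z = -11 < 0 (assuming positive values)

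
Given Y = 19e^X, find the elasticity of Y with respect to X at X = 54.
Elasticity = 54

Elasticity = (dY/dX) · (X/Y)

dY/dX = 19·e^X
At X = 54: dY/dX = 19·e^54, Y = 19·e^54

Elasticity = (19·e^54) · (54 / (19·e^54)) = 54

Interpretation: for a small percentage change in X, the percentage change in Y is approximately 54.00 times as large.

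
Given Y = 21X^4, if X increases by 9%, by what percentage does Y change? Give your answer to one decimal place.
41.2%

For Y = 21X^4:
If X → X(1 + 0.09)
Then Y → Y · (1 + 0.09)^4
     ≈ Y · 1.4116

Percentage change = ((1 + 0.09)^4 − 1) × 100% ≈ 41.2%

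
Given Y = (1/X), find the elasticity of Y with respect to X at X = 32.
Elasticity = -1

Elasticity = (dY/dX) · (X/Y)

dY/dX = -1/X²
At X = 32: dY/dX = -1/1024, Y = 1/32

Elasticity = (-1/1024) · (32 / (1/32)) = -1

Interpretation: for a small percentage change in X, the percentage change in Y is approximately -1.00 times as large.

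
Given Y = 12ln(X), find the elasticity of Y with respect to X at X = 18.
Elasticity = 1/ln(18) ≈ 0.3460

Elasticity = (dY/dX) · (X/Y)

dY/dX = 12/X
At X = 18: dY/dX = 2/3, Y = 12·ln(18)

Elasticity = (2/3) · (18 / (12·ln(18))) = 1/ln(18) ≈ 0.3460

Interpretation: for a small percentage change in X, the percentage change in Y is approximately 0.35 times as large.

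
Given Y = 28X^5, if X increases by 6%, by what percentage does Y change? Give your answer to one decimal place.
33.8%

For Y = 28X^5:
If X → X(1 + 0.06)
Then Y → Y · (1 + 0.06)^5
     ≈ Y · 1.3382

Percentage change = ((1 + 0.06)^5 − 1) × 100% ≈ 33.8%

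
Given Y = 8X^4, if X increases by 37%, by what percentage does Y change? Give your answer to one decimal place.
252.3%

For Y = 8X^4:
If X → X(1 + 0.37)
Then Y → Y · (1 + 0.37)^4
     ≈ Y · 3.5228

Percentage change = ((1 + 0.37)^4 − 1) × 100% ≈ 252.3%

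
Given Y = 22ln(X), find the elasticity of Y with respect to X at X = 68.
Elasticity = 1/ln(68) ≈ 0.2370

Elasticity = (dY/dX) · (X/Y)

dY/dX = 22/X
At X = 68: dY/dX = 11/34, Y = 22·ln(68)

Elasticity = (11/34) · (68 / (22·ln(68))) = 1/ln(68) ≈ 0.2370

Interpretation: for a small percentage change in X, the percentage change in Y is approximately 0.24 times as large.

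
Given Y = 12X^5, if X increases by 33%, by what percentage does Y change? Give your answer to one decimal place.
316.2%

For Y = 12X^5:
If X → X(1 + 0.33)
Then Y → Y · (1 + 0.33)^5
     ≈ Y · 4.1616

Percentage change = ((1 + 0.33)^5 − 1) × 100% ≈ 316.2%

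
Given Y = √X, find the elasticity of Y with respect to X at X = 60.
Elasticity = 1/2

Elasticity = (dY/dX) · (X/Y)

dY/dX = 1/(2·√X)
At X = 60: dY/dX = √15/60, Y = 2·√15

Elasticity = (√15/60) · (60 / (2·√15)) = 1/2

Interpretation: for a small percentage change in X, the percentage change in Y is approximately 0.50 times as large.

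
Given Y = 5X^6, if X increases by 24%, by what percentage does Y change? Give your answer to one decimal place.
263.5%

For Y = 5X^6:
If X → X(1 + 0.24)
Then Y → Y · (1 + 0.24)^6
     ≈ Y · 3.6352

Percentage change = ((1 + 0.24)^6 − 1) × 100% ≈ 263.5%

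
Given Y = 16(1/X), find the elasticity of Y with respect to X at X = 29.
Elasticity = -1

Elasticity = (dY/dX) · (X/Y)

dY/dX = -16/X²
At X = 29: dY/dX = -16/841, Y = 16/29

Elasticity = (-16/841) · (29 / (16/29)) = -1

Interpretation: for a small percentage change in X, the percentage change in Y is approximately -1.00 times as large.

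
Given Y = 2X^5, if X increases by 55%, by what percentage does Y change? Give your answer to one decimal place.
794.7%

For Y = 2X^5:
If X → X(1 + 0.55)
Then Y → Y · (1 + 0.55)^5
     ≈ Y · 8.9466

Percentage change = ((1 + 0.55)^5 − 1) × 100% ≈ 794.7%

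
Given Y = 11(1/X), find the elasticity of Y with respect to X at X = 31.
Elasticity = -1

Elasticity = (dY/dX) · (X/Y)

dY/dX = -11/X²
At X = 31: dY/dX = -11/961, Y = 11/31

Elasticity = (-11/961) · (31 / (11/31)) = -1

Interpretation: for a small percentage change in X, the percentage change in Y is approximately -1.00 times as large.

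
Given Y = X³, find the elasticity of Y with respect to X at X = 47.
Elasticity = 3

Elasticity = (dY/dX) · (X/Y)

dY/dX = 3·X²
At X = 47: dY/dX = 6627, Y = 103823

Elasticity = 6627 · (47 / 103823) = 3

Interpretation: for a small percentage change in X, the percentage change in Y is approximately 3.00 times as large.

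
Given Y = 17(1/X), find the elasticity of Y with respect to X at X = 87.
Elasticity = -1

Elasticity = (dY/dX) · (X/Y)

dY/dX = -17/X²
At X = 87: dY/dX = -17/7569, Y = 17/87

Elasticity = (-17/7569) · (87 / (17/87)) = -1

Interpretation: for a small percentage change in X, the percentage change in Y is approximately -1.00 times as large.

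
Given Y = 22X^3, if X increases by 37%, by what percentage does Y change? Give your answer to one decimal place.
157.1%

For Y = 22X^3:
If X → X(1 + 0.37)
Then Y → Y · (1 + 0.37)^3
     ≈ Y · 2.5714

Percentage change = ((1 + 0.37)^3 − 1) × 100% ≈ 157.1%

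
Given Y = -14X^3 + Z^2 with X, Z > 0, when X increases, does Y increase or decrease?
Y decreases

Taking the partial derivative:
∂Y/∂X = -42X^2

∂Y/∂X = -42X^2 < 0 (assuming positive values)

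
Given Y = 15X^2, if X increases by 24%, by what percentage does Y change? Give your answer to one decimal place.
53.8%

For Y = 15X^2:
If X → X(1 + 0.24)
Then Y → Y · (1 + 0.24)^2
     = Y · 1.5376

Percentage change = ((1 + 0.24)^2 − 1) × 100% ≈ 53.8%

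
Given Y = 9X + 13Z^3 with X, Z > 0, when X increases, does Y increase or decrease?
Y increases

Taking the partial derivative:
∂Y/∂X = 9

∂Y/∂X = 9 > 0 (assuming positive values)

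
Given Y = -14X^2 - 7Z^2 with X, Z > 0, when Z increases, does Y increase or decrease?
Y decreases

Taking the partial derivative:
∂Y/∂Z = -14Z

∂Y/∂Z = -14Z < 0 (assuming positive values)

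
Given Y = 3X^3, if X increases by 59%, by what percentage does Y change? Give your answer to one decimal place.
302.0%

For Y = 3X^3:
If X → X(1 + 0.59)
Then Y → Y · (1 + 0.59)^3
     ≈ Y · 4.0197

Percentage change = ((1 + 0.59)^3 − 1) × 100% ≈ 302.0%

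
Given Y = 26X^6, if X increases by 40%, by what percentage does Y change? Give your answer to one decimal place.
653.0%

For Y = 26X^6:
If X → X(1 + 0.4)
Then Y → Y · (1 + 0.4)^6
     ≈ Y · 7.5295

Percentage change = ((1 + 0.4)^6 − 1) × 100% ≈ 653.0%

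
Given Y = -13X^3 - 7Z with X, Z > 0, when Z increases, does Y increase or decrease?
Y decreases

Taking the partial derivative:
∂Y/∂Z = -7

∂Y/∂Z = -7 < 0 (assuming positive values)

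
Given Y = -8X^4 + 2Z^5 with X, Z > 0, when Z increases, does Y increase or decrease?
Y increases

Taking the partial derivative:
∂Y/∂Z = 10Z^4

∂Y/∂Z = 10Z^4 > 0 (assuming positive values)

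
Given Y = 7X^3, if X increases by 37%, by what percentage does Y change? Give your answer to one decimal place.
157.1%

For Y = 7X^3:
If X → X(1 + 0.37)
Then Y → Y · (1 + 0.37)^3
     ≈ Y · 2.5714

Percentage change = ((1 + 0.37)^3 − 1) × 100% ≈ 157.1%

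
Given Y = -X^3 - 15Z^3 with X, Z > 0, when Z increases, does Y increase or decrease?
Y decreases

Taking the partial derivative:
∂Y/∂Z = -45Z^2

∂Y/∂Z = -45Z^2 < 0 (assuming positive values)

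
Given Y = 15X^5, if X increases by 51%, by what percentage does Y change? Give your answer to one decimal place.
685.0%

For Y = 15X^5:
If X → X(1 + 0.51)
Then Y → Y · (1 + 0.51)^5
     ≈ Y · 7.8503

Percentage change = ((1 + 0.51)^5 − 1) × 100% ≈ 685.0%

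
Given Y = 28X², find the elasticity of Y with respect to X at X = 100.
Elasticity = 2

Elasticity = (dY/dX) · (X/Y)

dY/dX = 56·X
At X = 100: dY/dX = 5600, Y = 280000

Elasticity = 5600 · (100 / 280000) = 2

Interpretation: for a small percentage change in X, the percentage change in Y is approximately 2.00 times as large.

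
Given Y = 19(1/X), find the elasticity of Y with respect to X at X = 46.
Elasticity = -1

Elasticity = (dY/dX) · (X/Y)

dY/dX = -19/X²
At X = 46: dY/dX = -19/2116, Y = 19/46

Elasticity = (-19/2116) · (46 / (19/46)) = -1

Interpretation: for a small percentage change in X, the percentage change in Y is approximately -1.00 times as large.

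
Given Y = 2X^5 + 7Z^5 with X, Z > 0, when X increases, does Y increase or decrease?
Y increases

Taking the partial derivative:
∂Y/∂X = 10X^4

∂Y/∂X = 10X^4 > 0 (assuming positive values)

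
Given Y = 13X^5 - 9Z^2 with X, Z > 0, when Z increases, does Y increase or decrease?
Y decreases

Taking the partial derivative:
∂Y/∂Z = -18Z

∂Y/∂Z = -18Z < 0 (assuming positive values)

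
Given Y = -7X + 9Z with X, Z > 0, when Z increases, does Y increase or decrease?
Y increases

Taking the partial derivative:
∂Y/∂Z = 9

∂Y/∂Z = 9 > 0 (assuming positive values)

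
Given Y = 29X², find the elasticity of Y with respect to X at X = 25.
Elasticity = 2

Elasticity = (dY/dX) · (X/Y)

dY/dX = 58·X
At X = 25: dY/dX = 1450, Y = 18125

Elasticity = 1450 · (25 / 18125) = 2

Interpretation: for a small percentage change in X, the percentage change in Y is approximately 2.00 times as large.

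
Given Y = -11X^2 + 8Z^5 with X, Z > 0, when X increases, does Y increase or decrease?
Y decreases

Taking the partial derivative:
∂Y/∂X = -22X

∂Y/∂X = -22X < 0 (assuming positive values)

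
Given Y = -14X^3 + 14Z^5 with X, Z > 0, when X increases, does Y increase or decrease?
Y decreases

Taking the partial derivative:
∂Y/∂X = -42X^2

∂Y/∂X = -42X^2 < 0 (assuming positive values)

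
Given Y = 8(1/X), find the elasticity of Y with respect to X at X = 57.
Elasticity = -1

Elasticity = (dY/dX) · (X/Y)

dY/dX = -8/X²
At X = 57: dY/dX = -8/3249, Y = 8/57

Elasticity = (-8/3249) · (57 / (8/57)) = -1

Interpretation: for a small percentage change in X, the percentage change in Y is approximately -1.00 times as large.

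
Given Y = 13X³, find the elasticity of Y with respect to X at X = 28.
Elasticity = 3

Elasticity = (dY/dX) · (X/Y)

dY/dX = 39·X²
At X = 28: dY/dX = 30576, Y = 285376

Elasticity = 30576 · (28 / 285376) = 3

Interpretation: for a small percentage change in X, the percentage change in Y is approximately 3.00 times as large.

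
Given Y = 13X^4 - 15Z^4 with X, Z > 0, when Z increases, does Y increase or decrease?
Y decreases

Taking the partial derivative:
∂Y/∂Z = -60Z^3

∂Y/∂Z = -60Z^3 < 0 (assuming positive values)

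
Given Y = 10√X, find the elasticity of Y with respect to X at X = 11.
Elasticity = 1/2

Elasticity = (dY/dX) · (X/Y)

dY/dX = 5/√X
At X = 11: dY/dX = 5·√11/11, Y = 10·√11

Elasticity = (5·√11/11) · (11 / (10·√11)) = 1/2

Interpretation: for a small percentage change in X, the percentage change in Y is approximately 0.50 times as large.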